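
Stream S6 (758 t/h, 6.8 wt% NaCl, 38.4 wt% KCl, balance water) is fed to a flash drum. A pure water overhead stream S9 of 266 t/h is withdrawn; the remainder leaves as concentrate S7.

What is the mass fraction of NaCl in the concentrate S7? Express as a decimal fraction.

NaCl is not removed: 758×0.068 = 51.544 t/h of NaCl enters S7.
Concentrate = 758 − 266 = 492 t/h.
Mass fraction = 51.544/492 = 0.105.

0.105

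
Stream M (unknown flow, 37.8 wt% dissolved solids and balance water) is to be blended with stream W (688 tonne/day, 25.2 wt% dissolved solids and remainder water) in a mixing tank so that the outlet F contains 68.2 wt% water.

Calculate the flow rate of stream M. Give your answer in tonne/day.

Let M be the unknown flow. Total out = 688 + M.
water balance: 514.62 + 0.622·M = 0.682·(688 + M)
(0.622 − 0.682)·M = 0.682×688 − 514.62 = -45.408
M = -45.408 / -0.060 = 756.8 tonne/day

756.8 tonne/day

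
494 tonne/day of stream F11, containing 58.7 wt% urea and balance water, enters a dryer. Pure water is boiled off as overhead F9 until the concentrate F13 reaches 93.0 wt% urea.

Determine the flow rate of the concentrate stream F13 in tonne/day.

311.8 tonne/day

urea is conserved: 494×0.587 = 289.98 tonne/day all reports to the concentrate.
Concentrate = 289.98/(target fraction) = 311.8 tonne/day.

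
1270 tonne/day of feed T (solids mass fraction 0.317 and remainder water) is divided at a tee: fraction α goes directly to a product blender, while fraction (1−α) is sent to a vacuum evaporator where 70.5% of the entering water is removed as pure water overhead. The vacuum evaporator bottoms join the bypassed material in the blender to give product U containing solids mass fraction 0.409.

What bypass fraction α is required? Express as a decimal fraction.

0.533

All 1270×0.317 = 402.59 tonne/day of solids reaches U, so U = 402.59/0.409 = 984.33 tonne/day and vapour = 285.67 tonne/day.
The evaporator receives (1−α)·1270 of feed at 0.683 water and removes 0.705 of that water:
0.705×0.683×(1−α)×1270 = 285.67
(1−α) = 285.67/611.52 = 0.4671;  α = 0.5329.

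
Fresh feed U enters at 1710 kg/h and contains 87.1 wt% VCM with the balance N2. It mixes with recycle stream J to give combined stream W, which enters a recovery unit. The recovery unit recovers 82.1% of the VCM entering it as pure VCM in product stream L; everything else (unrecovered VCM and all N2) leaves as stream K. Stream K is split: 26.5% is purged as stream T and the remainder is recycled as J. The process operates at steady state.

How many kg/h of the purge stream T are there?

301.9 kg/h

N2 enters only via U and leaves only via the purge: 1710×0.129 = 0.265×(N2 in K), and the recovery unit passes all N2, so N2 in W = N2 in K = 832.42 kg/h.
VCM in W: m_A = 1710×0.871 + (1−0.265)·(1−0.821)·m_A, so m_A = 1489.4/0.8684 = 1715.1 kg/h.
K = (1−0.821)×1715.1 + 832.42 = 1139.4 kg/h.
Purge T = 0.265×1139.4 = 301.94 kg/h.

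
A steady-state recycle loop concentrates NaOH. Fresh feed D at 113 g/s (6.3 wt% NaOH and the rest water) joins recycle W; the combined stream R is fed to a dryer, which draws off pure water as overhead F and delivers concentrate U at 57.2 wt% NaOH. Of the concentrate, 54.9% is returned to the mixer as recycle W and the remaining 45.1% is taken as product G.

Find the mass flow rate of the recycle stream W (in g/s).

Overall NaOH balance (none leaves overhead): NaOH in fresh feed = NaOH in product, i.e. 113×0.063 = (1−0.549)·U·0.572.
U = 7.119/(0.572×0.451) = 27.596 g/s.
Recycle W = 0.549×27.596 = 15.15 g/s.

15.15 g/s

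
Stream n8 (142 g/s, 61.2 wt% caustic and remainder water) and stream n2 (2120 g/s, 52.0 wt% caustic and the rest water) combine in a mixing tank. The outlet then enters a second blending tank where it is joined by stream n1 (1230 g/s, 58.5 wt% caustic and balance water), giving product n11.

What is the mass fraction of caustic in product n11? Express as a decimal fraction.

Overall, product flow = 3492 g/s.
caustic in = 142×0.612 + 2120×0.520 + 1230×0.585 = 1908.9 g/s.
caustic fraction in n11 = 0.547.

0.547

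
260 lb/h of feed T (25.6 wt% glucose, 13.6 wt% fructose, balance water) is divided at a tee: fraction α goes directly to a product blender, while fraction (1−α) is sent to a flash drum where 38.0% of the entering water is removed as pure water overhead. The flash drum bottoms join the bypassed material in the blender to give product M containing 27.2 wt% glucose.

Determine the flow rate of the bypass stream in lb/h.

193.8 lb/h

All 260×0.256 = 66.56 lb/h of glucose reaches M, so M = 66.56/0.272 = 244.71 lb/h and vapour = 15.294 lb/h.
The evaporator receives (1−α)·260 of feed at 0.608 water and removes 0.380 of that water:
0.380×0.608×(1−α)×260 = 15.294
(1−α) = 15.294/60.07 = 0.2546;  α = 0.7454.
Bypass flow = 0.7454×260 = 193.8 lb/h.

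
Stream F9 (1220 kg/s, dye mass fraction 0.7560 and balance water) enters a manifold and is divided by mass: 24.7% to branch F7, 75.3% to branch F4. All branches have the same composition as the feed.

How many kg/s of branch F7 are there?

301.3 kg/s

Branch F7 flow = 0.247×1220 = 301.34 kg/s.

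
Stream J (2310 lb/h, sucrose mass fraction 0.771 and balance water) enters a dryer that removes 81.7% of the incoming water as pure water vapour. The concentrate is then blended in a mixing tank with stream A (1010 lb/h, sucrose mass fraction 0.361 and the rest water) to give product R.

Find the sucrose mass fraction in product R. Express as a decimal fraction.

Vapour removed = 0.817×0.229×2310 = 432.18 lb/h; concentrate = 1877.8 lb/h.
sucrose reaching the mixer = 1781 (from concentrate) + 1010×0.361 = 2145.6 lb/h.
Product flow = 1877.8 + 1010 = 2887.8 lb/h; sucrose fraction = 0.743.

0.743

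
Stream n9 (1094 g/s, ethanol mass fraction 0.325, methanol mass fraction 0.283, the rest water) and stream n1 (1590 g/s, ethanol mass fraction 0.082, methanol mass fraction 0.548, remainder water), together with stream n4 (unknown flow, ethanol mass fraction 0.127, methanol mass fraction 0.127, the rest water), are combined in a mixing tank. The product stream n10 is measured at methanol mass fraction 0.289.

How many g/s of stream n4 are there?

Let n4 be the unknown flow. Total out = 2684 + n4.
methanol balance: 1180.9 + 0.127·n4 = 0.289·(2684 + n4)
(0.127 − 0.289)·n4 = 0.289×2684 − 1180.9 = -405.25
n4 = -405.25 / -0.162 = 2501.5 g/s

2502 g/s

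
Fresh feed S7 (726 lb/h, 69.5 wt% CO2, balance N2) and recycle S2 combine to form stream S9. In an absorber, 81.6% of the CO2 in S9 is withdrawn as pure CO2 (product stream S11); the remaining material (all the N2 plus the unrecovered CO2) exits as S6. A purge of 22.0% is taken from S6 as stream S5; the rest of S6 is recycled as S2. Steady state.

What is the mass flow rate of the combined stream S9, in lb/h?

1596 lb/h

N2 enters only via S7 and leaves only via the purge: 726×0.305 = 0.220×(N2 in S6), and the absorber passes all N2, so N2 in S9 = N2 in S6 = 1006.5 lb/h.
CO2 in S9: m_A = 726×0.695 + (1−0.220)·(1−0.816)·m_A, so m_A = 504.57/0.8565 = 589.12 lb/h.
S9 = 589.12 + 1006.5 = 1595.6 lb/h.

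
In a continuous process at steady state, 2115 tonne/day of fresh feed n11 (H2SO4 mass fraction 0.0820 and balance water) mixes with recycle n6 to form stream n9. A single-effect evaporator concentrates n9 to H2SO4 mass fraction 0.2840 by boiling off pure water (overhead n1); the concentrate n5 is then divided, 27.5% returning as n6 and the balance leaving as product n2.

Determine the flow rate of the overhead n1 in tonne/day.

Overall H2SO4 balance (none leaves overhead): H2SO4 in fresh feed = H2SO4 in product, i.e. 2115×0.082 = (1−0.275)·n5·0.284.
n5 = 173.43/(0.284×0.725) = 842.3 tonne/day.
Recycle n6 = 0.275×842.3 = 231.63 tonne/day.
Combined feed n9 = 2115 + 231.63 = 2346.6 tonne/day.
Overhead n1 = n9 − n5 = 2346.6 − 842.3 = 1504.3 tonne/day.

1504 tonne/day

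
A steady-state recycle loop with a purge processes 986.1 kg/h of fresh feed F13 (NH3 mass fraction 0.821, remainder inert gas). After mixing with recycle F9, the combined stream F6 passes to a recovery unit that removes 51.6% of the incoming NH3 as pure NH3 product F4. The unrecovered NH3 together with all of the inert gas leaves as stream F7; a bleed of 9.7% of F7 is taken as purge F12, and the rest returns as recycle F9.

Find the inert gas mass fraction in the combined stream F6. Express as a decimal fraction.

inert gas enters only via F13 and leaves only via the purge: 986.1×0.179 = 0.097×(inert gas in F7), and the recovery unit passes all inert gas, so inert gas in F6 = inert gas in F7 = 1819.7 kg/h.
NH3 in F6: m_A = 986.1×0.821 + (1−0.097)·(1−0.516)·m_A, so m_A = 809.59/0.5629 = 1438.1 kg/h.
F6 = 1438.1 + 1819.7 = 3257.8 kg/h.
inert gas fraction in F6 = 1819.7/3257.8 = 0.559.

0.559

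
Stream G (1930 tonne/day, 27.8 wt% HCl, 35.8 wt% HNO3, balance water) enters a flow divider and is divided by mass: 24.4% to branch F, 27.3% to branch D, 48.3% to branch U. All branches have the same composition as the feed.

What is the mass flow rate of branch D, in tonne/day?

Branch D flow = 0.273×1930 = 526.89 tonne/day.

526.9 tonne/day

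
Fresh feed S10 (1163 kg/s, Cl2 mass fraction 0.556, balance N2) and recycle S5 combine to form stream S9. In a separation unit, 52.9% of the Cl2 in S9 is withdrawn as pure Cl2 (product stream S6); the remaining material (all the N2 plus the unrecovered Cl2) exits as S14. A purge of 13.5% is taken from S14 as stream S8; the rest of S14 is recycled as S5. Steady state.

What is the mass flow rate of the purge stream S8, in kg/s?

N2 enters only via S10 and leaves only via the purge: 1163×0.444 = 0.135×(N2 in S14), and the separation unit passes all N2, so N2 in S9 = N2 in S14 = 3825 kg/s.
Cl2 in S9: m_A = 1163×0.556 + (1−0.135)·(1−0.529)·m_A, so m_A = 646.63/0.5926 = 1091.2 kg/s.
S14 = (1−0.529)×1091.2 + 3825 = 4338.9 kg/s.
Purge S8 = 0.135×4338.9 = 585.76 kg/s.

585.8 kg/s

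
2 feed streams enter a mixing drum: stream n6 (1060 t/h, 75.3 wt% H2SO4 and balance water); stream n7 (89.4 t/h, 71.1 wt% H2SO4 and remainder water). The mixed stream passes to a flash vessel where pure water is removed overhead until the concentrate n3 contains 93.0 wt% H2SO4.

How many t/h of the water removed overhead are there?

222.8 t/h

H2SO4 entering = 1060×0.753 + 89.4×0.711 = 861.74 t/h.
All H2SO4 reports to n3, so n3 = 861.74/0.930 = 926.61 t/h.
Total feed = 1149.4 t/h; overhead = 1149.4 − 926.61 = 222.79 t/h.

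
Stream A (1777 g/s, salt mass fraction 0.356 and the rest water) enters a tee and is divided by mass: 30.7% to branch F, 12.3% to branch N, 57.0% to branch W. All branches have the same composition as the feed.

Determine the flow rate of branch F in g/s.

Branch F flow = 0.307×1777 = 545.54 g/s.

545.5 g/s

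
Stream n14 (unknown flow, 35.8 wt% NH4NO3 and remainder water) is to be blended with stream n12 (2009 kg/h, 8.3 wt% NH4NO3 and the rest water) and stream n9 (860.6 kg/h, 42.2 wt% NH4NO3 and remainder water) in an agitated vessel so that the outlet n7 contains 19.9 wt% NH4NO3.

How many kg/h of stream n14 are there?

258.7 kg/h

Let n14 be the unknown flow. Total out = 2869.6 + n14.
NH4NO3 balance: 529.92 + 0.358·n14 = 0.199·(2869.6 + n14)
(0.358 − 0.199)·n14 = 0.199×2869.6 − 529.92 = 41.13
n14 = 41.13 / 0.159 = 258.68 kg/h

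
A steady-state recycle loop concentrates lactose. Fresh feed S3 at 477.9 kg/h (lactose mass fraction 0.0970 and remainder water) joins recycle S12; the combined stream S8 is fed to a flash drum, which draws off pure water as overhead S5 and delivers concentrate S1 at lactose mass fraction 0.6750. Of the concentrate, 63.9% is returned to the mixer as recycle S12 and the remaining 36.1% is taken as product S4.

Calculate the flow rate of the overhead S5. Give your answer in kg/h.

409.2 kg/h

Overall lactose balance (none leaves overhead): lactose in fresh feed = lactose in product, i.e. 477.9×0.097 = (1−0.639)·S1·0.675.
S1 = 46.356/(0.675×0.361) = 190.24 kg/h.
Recycle S12 = 0.639×190.24 = 121.56 kg/h.
Combined feed S8 = 477.9 + 121.56 = 599.46 kg/h.
Overhead S5 = S8 − S1 = 599.46 − 190.24 = 409.22 kg/h.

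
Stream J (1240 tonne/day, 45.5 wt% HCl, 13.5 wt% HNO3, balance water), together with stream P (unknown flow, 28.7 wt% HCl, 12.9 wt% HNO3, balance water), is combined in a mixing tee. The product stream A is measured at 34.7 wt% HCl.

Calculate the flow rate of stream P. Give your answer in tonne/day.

2232 tonne/day

Let P be the unknown flow. Total out = 1240 + P.
HCl balance: 564.2 + 0.287·P = 0.347·(1240 + P)
(0.287 − 0.347)·P = 0.347×1240 − 564.2 = -133.92
P = -133.92 / -0.060 = 2232 tonne/day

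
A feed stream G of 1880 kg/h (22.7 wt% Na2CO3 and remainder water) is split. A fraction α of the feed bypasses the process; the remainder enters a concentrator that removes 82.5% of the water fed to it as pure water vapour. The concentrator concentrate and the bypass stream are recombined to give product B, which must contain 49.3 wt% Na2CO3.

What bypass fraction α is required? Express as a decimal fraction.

All 1880×0.227 = 426.76 kg/h of Na2CO3 reaches B, so B = 426.76/0.493 = 865.64 kg/h and vapour = 1014.4 kg/h.
The evaporator receives (1−α)·1880 of feed at 0.773 water and removes 0.825 of that water:
0.825×0.773×(1−α)×1880 = 1014.4
(1−α) = 1014.4/1198.9 = 0.8461;  α = 0.1539.

0.154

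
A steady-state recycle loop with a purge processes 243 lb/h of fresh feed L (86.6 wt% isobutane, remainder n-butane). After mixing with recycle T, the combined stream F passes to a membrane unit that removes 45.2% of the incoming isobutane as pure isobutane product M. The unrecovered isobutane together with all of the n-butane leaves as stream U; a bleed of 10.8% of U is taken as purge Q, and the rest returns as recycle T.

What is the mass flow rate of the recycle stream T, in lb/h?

470.2 lb/h

n-butane enters only via L and leaves only via the purge: 243×0.134 = 0.108×(n-butane in U), and the membrane unit passes all n-butane, so n-butane in F = n-butane in U = 301.5 lb/h.
isobutane in F: m_A = 243×0.866 + (1−0.108)·(1−0.452)·m_A, so m_A = 210.44/0.5112 = 411.67 lb/h.
U = (1−0.452)×411.67 + 301.5 = 527.09 lb/h.
Recycle T = (1−0.108)×527.09 = 470.17 lb/h.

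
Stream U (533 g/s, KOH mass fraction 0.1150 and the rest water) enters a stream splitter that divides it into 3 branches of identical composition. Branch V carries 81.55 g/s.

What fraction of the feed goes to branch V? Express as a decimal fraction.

Fraction to V = 81.55/533 = 0.1530.

0.153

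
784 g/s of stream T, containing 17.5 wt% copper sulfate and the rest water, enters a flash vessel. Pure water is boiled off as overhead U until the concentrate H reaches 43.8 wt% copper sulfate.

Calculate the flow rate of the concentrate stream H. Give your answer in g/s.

copper sulfate is conserved: 784×0.175 = 137.2 g/s all reports to the concentrate.
Concentrate = 137.2/(target fraction) = 313.24 g/s.

313.2 g/s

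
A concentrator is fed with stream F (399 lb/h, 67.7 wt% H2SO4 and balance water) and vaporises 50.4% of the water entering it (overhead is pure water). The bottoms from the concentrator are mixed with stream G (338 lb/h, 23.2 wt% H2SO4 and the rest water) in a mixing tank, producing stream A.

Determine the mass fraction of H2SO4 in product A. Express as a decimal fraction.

0.519

Vapour removed = 0.504×0.323×399 = 64.954 lb/h; concentrate = 334.05 lb/h.
H2SO4 reaching the mixer = 270.12 (from concentrate) + 338×0.232 = 348.54 lb/h.
Product flow = 334.05 + 338 = 672.05 lb/h; H2SO4 fraction = 0.519.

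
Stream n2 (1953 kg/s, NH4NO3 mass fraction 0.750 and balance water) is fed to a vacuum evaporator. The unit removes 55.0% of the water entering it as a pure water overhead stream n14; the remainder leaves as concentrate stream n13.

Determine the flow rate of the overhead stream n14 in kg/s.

268.5 kg/s

water entering = 1953×0.250 = 488.25 kg/s; overhead removed = 0.550×488.25 = 268.54 kg/s.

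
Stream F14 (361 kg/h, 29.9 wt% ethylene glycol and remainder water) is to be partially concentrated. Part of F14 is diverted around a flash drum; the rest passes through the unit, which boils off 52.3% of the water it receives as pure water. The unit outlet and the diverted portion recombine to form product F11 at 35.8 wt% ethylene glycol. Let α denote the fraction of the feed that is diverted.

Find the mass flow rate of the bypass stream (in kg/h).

198.7 kg/h

All 361×0.299 = 107.94 kg/h of ethylene glycol reaches F11, so F11 = 107.94/0.358 = 301.51 kg/h and vapour = 59.494 kg/h.
The evaporator receives (1−α)·361 of feed at 0.701 water and removes 0.523 of that water:
0.523×0.701×(1−α)×361 = 59.494
(1−α) = 59.494/132.35 = 0.4495;  α = 0.5505.
Bypass flow = 0.5505×361 = 198.72 kg/h.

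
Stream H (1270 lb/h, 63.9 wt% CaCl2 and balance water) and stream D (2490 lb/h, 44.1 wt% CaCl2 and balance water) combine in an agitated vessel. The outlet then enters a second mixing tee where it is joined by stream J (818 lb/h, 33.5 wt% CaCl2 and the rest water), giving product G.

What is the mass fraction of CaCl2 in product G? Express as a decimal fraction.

Overall, product flow = 4578 lb/h.
CaCl2 in = 1270×0.639 + 2490×0.441 + 818×0.335 = 2183.7 lb/h.
CaCl2 fraction in G = 0.4770.

0.4770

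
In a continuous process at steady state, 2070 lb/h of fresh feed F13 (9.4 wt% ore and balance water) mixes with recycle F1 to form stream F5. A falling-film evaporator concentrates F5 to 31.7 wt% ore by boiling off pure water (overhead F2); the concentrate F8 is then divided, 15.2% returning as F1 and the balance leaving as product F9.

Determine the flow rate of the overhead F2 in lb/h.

1456 lb/h

Overall ore balance (none leaves overhead): ore in fresh feed = ore in product, i.e. 2070×0.094 = (1−0.152)·F8·0.317.
F8 = 194.58/(0.317×0.848) = 723.84 lb/h.
Recycle F1 = 0.152×723.84 = 110.02 lb/h.
Combined feed F5 = 2070 + 110.02 = 2180 lb/h.
Overhead F2 = F5 − F8 = 2180 − 723.84 = 1456.2 lb/h.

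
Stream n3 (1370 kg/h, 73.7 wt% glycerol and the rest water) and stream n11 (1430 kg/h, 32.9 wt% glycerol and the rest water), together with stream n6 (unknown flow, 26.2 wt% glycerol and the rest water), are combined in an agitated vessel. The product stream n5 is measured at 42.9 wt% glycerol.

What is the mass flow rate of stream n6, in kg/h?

1670 kg/h

Let n6 be the unknown flow. Total out = 2800 + n6.
glycerol balance: 1480.2 + 0.262·n6 = 0.429·(2800 + n6)
(0.262 − 0.429)·n6 = 0.429×2800 − 1480.2 = -278.96
n6 = -278.96 / -0.167 = 1670.4 kg/h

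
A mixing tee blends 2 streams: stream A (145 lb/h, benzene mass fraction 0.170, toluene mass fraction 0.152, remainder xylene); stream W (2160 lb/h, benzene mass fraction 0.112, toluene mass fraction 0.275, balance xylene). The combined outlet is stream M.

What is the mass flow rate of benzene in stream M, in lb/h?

266.6 lb/h

benzene out = benzene in = 145×0.170 + 2160×0.112 = 266.57 lb/h.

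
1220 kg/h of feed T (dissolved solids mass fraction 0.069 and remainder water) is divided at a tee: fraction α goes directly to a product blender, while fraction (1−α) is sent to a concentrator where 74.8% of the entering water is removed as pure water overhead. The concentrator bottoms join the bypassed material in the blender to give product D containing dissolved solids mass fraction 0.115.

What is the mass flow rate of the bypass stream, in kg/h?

519.2 kg/h

All 1220×0.069 = 84.18 kg/h of dissolved solids reaches D, so D = 84.18/0.115 = 732 kg/h and vapour = 488 kg/h.
The evaporator receives (1−α)·1220 of feed at 0.931 water and removes 0.748 of that water:
0.748×0.931×(1−α)×1220 = 488
(1−α) = 488/849.59 = 0.5744;  α = 0.4256.
Bypass flow = 0.4256×1220 = 519.24 kg/h.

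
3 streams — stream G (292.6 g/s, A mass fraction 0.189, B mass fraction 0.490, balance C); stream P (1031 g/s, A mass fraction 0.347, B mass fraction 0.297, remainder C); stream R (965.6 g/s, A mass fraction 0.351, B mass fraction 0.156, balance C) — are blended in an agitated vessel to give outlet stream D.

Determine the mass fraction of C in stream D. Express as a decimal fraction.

0.409

Total flow out = 292.6 + 1031 + 965.6 = 2289.2 g/s.
C in = 292.6×0.321 + 1031×0.356 + 965.6×0.493 = 937 g/s.
C mass fraction in D = 937/2289.2 = 0.409.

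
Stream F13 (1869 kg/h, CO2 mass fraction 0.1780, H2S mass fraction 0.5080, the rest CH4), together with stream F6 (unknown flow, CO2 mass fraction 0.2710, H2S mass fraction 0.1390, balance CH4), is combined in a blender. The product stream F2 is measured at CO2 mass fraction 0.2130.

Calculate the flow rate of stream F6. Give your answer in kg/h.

Let F6 be the unknown flow. Total out = 1869 + F6.
CO2 balance: 332.68 + 0.271·F6 = 0.213·(1869 + F6)
(0.271 − 0.213)·F6 = 0.213×1869 − 332.68 = 65.415
F6 = 65.415 / 0.058 = 1127.8 kg/h

1128 kg/h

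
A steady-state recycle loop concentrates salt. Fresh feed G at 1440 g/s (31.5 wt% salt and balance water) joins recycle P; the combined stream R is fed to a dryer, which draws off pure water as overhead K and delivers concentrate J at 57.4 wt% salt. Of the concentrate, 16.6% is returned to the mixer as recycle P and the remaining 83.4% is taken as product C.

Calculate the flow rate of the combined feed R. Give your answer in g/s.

Overall salt balance (none leaves overhead): salt in fresh feed = salt in product, i.e. 1440×0.315 = (1−0.166)·J·0.574.
J = 453.6/(0.574×0.834) = 947.53 g/s.
Recycle P = 0.166×947.53 = 157.29 g/s.
Combined feed R = 1440 + 157.29 = 1597.3 g/s.

1597 g/s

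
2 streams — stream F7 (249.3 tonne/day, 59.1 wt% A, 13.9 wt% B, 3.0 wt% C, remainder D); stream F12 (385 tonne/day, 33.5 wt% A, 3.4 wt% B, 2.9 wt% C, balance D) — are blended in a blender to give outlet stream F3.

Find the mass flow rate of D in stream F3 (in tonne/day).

D out = D in = 249.3×0.240 + 385×0.602 = 291.6 tonne/day.

291.6 tonne/day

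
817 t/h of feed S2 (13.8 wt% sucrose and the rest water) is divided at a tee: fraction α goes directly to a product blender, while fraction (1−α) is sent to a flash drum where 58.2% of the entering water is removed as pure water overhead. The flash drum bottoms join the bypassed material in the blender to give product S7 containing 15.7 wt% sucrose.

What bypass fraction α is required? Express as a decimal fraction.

0.759

All 817×0.138 = 112.75 t/h of sucrose reaches S7, so S7 = 112.75/0.157 = 718.13 t/h and vapour = 98.873 t/h.
The evaporator receives (1−α)·817 of feed at 0.862 water and removes 0.582 of that water:
0.582×0.862×(1−α)×817 = 98.873
(1−α) = 98.873/409.88 = 0.2412;  α = 0.7588.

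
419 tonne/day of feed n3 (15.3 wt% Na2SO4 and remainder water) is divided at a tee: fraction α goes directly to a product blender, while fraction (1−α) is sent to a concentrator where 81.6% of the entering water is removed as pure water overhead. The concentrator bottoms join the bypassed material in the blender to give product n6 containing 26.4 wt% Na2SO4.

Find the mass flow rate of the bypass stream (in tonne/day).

All 419×0.153 = 64.107 tonne/day of Na2SO4 reaches n6, so n6 = 64.107/0.264 = 242.83 tonne/day and vapour = 176.17 tonne/day.
The evaporator receives (1−α)·419 of feed at 0.847 water and removes 0.816 of that water:
0.816×0.847×(1−α)×419 = 176.17
(1−α) = 176.17/289.59 = 0.6083;  α = 0.3917.
Bypass flow = 0.3917×419 = 164.11 tonne/day.

164.1 tonne/day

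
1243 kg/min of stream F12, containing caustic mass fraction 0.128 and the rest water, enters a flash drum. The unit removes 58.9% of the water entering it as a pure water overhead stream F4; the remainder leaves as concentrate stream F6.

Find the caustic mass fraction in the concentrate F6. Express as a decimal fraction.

caustic is not removed: 1243×0.128 = 159.1 kg/min of caustic enters F6.
water entering = 1243×0.872 = 1083.9 kg/min; overhead removed = 0.589×1083.9 = 638.41 kg/min.
Concentrate = 1243 − 638.41 = 604.59 kg/min.
Mass fraction = 159.1/604.59 = 0.263.

0.263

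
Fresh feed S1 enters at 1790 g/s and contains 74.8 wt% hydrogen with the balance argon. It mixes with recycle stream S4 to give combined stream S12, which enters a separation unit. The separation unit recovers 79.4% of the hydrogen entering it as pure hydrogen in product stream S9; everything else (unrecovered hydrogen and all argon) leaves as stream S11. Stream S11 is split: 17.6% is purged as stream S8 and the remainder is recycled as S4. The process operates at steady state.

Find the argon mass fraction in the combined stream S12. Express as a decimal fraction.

argon enters only via S1 and leaves only via the purge: 1790×0.252 = 0.176×(argon in S11), and the separation unit passes all argon, so argon in S12 = argon in S11 = 2563 g/s.
hydrogen in S12: m_A = 1790×0.748 + (1−0.176)·(1−0.794)·m_A, so m_A = 1338.9/0.8303 = 1612.7 g/s.
S12 = 1612.7 + 2563 = 4175.6 g/s.
argon fraction in S12 = 2563/4175.6 = 0.6138.

0.6138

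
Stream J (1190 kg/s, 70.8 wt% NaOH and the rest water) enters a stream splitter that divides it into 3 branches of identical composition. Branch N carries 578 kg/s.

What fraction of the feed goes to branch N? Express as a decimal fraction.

Fraction to N = 578/1190 = 0.4857.

0.486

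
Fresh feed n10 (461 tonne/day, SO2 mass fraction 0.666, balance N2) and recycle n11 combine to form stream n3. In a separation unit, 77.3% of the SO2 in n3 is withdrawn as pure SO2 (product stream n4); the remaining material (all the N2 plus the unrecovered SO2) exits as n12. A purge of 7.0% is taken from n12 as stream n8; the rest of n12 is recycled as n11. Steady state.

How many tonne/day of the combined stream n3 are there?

N2 enters only via n10 and leaves only via the purge: 461×0.334 = 0.070×(N2 in n12), and the separation unit passes all N2, so N2 in n3 = N2 in n12 = 2199.6 tonne/day.
SO2 in n3: m_A = 461×0.666 + (1−0.070)·(1−0.773)·m_A, so m_A = 307.03/0.7889 = 389.19 tonne/day.
n3 = 389.19 + 2199.6 = 2588.8 tonne/day.

2589 tonne/day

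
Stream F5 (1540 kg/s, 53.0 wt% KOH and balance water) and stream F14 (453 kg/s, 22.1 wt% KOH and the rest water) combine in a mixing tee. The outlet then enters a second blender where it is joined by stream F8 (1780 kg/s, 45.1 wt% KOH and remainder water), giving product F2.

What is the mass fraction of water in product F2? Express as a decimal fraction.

Overall, product flow = 3773 kg/s.
water in = 1540×0.470 + 453×0.779 + 1780×0.549 = 2053.9 kg/s.
water fraction in F2 = 0.544.

0.544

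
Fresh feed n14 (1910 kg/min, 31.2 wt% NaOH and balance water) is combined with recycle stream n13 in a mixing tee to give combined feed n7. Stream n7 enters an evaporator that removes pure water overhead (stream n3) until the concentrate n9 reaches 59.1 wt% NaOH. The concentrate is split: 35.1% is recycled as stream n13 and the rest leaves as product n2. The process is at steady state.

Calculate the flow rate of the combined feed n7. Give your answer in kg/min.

Overall NaOH balance (none leaves overhead): NaOH in fresh feed = NaOH in product, i.e. 1910×0.312 = (1−0.351)·n9·0.591.
n9 = 595.92/(0.591×0.649) = 1553.7 kg/min.
Recycle n13 = 0.351×1553.7 = 545.33 kg/min.
Combined feed n7 = 1910 + 545.33 = 2455.3 kg/min.

2455 kg/min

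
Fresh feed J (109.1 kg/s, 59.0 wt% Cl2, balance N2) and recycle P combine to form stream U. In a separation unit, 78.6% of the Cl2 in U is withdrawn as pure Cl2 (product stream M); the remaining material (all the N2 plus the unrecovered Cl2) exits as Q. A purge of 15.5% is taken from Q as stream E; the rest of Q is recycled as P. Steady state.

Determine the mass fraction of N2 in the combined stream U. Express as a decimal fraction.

0.786

N2 enters only via J and leaves only via the purge: 109.1×0.410 = 0.155×(N2 in Q), and the separation unit passes all N2, so N2 in U = N2 in Q = 288.59 kg/s.
Cl2 in U: m_A = 109.1×0.590 + (1−0.155)·(1−0.786)·m_A, so m_A = 64.369/0.8192 = 78.578 kg/s.
U = 78.578 + 288.59 = 367.17 kg/s.
N2 fraction in U = 288.59/367.17 = 0.786.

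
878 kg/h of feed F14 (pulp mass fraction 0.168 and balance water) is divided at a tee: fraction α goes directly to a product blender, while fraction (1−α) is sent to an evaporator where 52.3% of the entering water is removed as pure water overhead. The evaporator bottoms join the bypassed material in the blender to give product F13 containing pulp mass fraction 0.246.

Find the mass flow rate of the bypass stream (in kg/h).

All 878×0.168 = 147.5 kg/h of pulp reaches F13, so F13 = 147.5/0.246 = 599.61 kg/h and vapour = 278.39 kg/h.
The evaporator receives (1−α)·878 of feed at 0.832 water and removes 0.523 of that water:
0.523×0.832×(1−α)×878 = 278.39
(1−α) = 278.39/382.05 = 0.7287;  α = 0.2713.
Bypass flow = 0.2713×878 = 238.22 kg/h.

238.2 kg/h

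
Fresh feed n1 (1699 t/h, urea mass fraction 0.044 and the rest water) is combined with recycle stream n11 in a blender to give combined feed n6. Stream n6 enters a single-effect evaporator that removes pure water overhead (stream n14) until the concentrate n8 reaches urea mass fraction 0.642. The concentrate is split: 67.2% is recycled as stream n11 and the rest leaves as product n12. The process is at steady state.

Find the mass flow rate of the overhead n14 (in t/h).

Overall urea balance (none leaves overhead): urea in fresh feed = urea in product, i.e. 1699×0.044 = (1−0.672)·n8·0.642.
n8 = 74.756/(0.642×0.328) = 355.01 t/h.
Recycle n11 = 0.672×355.01 = 238.56 t/h.
Combined feed n6 = 1699 + 238.56 = 1937.6 t/h.
Overhead n14 = n6 − n8 = 1937.6 − 355.01 = 1582.6 t/h.

1583 t/h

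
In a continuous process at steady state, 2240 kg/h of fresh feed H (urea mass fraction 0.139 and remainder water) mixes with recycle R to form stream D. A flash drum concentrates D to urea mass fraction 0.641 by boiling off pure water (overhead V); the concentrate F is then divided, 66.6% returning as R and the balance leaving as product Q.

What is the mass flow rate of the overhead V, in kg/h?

Overall urea balance (none leaves overhead): urea in fresh feed = urea in product, i.e. 2240×0.139 = (1−0.666)·F·0.641.
F = 311.36/(0.641×0.334) = 1454.3 kg/h.
Recycle R = 0.666×1454.3 = 968.57 kg/h.
Combined feed D = 2240 + 968.57 = 3208.6 kg/h.
Overhead V = D − F = 3208.6 − 1454.3 = 1754.3 kg/h.

1754 kg/h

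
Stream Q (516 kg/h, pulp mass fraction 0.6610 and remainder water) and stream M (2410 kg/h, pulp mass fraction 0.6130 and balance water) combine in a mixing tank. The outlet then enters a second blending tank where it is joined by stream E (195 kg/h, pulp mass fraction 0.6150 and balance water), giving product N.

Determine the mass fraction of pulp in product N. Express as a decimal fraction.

Overall, product flow = 3121 kg/h.
pulp in = 516×0.661 + 2410×0.613 + 195×0.615 = 1938.3 kg/h.
pulp fraction in N = 0.6211.

0.6211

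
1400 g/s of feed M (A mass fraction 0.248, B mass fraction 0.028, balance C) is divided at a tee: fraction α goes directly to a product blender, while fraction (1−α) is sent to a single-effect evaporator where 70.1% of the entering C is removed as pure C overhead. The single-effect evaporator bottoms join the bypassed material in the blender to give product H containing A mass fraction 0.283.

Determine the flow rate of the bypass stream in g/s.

1059 g/s

All 1400×0.248 = 347.2 g/s of A reaches H, so H = 347.2/0.283 = 1226.9 g/s and vapour = 173.14 g/s.
The evaporator receives (1−α)·1400 of feed at 0.724 C and removes 0.701 of that C:
0.701×0.724×(1−α)×1400 = 173.14
(1−α) = 173.14/710.53 = 0.2437;  α = 0.7563.
Bypass flow = 0.7563×1400 = 1058.8 g/s.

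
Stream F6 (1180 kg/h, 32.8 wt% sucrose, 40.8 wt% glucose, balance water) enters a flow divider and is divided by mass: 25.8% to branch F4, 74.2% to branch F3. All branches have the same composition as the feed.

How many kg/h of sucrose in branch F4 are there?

Branch F4 total = 0.258×1180 = 304.44 kg/h.
sucrose in F4 = 0.328×304.44 = 99.856 kg/h.

99.86 kg/h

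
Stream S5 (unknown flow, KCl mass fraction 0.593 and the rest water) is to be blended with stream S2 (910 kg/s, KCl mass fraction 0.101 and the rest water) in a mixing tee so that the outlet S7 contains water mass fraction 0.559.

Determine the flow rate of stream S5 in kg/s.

Let S5 be the unknown flow. Total out = 910 + S5.
water balance: 818.09 + 0.407·S5 = 0.559·(910 + S5)
(0.407 − 0.559)·S5 = 0.559×910 − 818.09 = -309.4
S5 = -309.4 / -0.152 = 2035.5 kg/s

2036 kg/s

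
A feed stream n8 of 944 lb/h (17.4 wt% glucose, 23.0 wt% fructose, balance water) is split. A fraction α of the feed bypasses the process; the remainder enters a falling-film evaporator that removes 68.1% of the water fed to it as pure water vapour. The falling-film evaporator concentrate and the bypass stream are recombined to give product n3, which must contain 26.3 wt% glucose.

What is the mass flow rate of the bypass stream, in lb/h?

All 944×0.174 = 164.26 lb/h of glucose reaches n3, so n3 = 164.26/0.263 = 624.55 lb/h and vapour = 319.45 lb/h.
The evaporator receives (1−α)·944 of feed at 0.596 water and removes 0.681 of that water:
0.681×0.596×(1−α)×944 = 319.45
(1−α) = 319.45/383.15 = 0.8338;  α = 0.1662.
Bypass flow = 0.1662×944 = 156.93 lb/h.

156.9 lb/h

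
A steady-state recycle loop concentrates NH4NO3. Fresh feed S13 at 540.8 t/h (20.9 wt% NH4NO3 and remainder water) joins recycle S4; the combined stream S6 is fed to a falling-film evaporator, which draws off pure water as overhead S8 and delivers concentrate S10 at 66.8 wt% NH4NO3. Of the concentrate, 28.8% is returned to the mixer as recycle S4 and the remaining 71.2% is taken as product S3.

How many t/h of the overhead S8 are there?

Overall NH4NO3 balance (none leaves overhead): NH4NO3 in fresh feed = NH4NO3 in product, i.e. 540.8×0.209 = (1−0.288)·S10·0.668.
S10 = 113.03/(0.668×0.712) = 237.64 t/h.
Recycle S4 = 0.288×237.64 = 68.441 t/h.
Combined feed S6 = 540.8 + 68.441 = 609.24 t/h.
Overhead S8 = S6 − S10 = 609.24 − 237.64 = 371.6 t/h.

371.6 t/h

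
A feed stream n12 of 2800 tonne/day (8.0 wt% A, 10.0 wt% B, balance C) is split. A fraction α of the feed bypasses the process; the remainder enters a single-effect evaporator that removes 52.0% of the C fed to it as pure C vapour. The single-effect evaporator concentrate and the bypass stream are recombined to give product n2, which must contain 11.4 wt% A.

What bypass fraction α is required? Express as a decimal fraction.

0.301

All 2800×0.080 = 224 tonne/day of A reaches n2, so n2 = 224/0.114 = 1964.9 tonne/day and vapour = 835.09 tonne/day.
The evaporator receives (1−α)·2800 of feed at 0.820 C and removes 0.520 of that C:
0.520×0.820×(1−α)×2800 = 835.09
(1−α) = 835.09/1193.9 = 0.6995;  α = 0.3005.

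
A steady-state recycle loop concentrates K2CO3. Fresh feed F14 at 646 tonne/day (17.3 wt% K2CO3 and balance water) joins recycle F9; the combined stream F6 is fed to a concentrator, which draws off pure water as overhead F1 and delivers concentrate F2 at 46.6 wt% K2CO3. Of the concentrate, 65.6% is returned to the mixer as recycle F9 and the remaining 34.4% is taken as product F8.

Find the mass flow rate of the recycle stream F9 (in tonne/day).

Overall K2CO3 balance (none leaves overhead): K2CO3 in fresh feed = K2CO3 in product, i.e. 646×0.173 = (1−0.656)·F2·0.466.
F2 = 111.76/(0.466×0.344) = 697.16 tonne/day.
Recycle F9 = 0.656×697.16 = 457.34 tonne/day.

457.3 tonne/day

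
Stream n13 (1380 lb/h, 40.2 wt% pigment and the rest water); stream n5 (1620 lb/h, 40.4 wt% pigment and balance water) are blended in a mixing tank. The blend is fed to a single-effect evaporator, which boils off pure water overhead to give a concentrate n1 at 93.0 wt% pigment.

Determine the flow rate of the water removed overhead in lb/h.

pigment entering = 1380×0.402 + 1620×0.404 = 1209.2 lb/h.
All pigment reports to n1, so n1 = 1209.2/0.930 = 1300.3 lb/h.
Total feed = 3000 lb/h; overhead = 3000 − 1300.3 = 1699.7 lb/h.

1700 lb/h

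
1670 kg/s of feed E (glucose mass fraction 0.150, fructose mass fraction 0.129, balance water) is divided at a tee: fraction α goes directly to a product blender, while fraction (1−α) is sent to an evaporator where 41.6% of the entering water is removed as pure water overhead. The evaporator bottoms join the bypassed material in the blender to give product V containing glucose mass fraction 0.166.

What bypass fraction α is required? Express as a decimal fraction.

All 1670×0.150 = 250.5 kg/s of glucose reaches V, so V = 250.5/0.166 = 1509 kg/s and vapour = 160.96 kg/s.
The evaporator receives (1−α)·1670 of feed at 0.721 water and removes 0.416 of that water:
0.416×0.721×(1−α)×1670 = 160.96
(1−α) = 160.96/500.89 = 0.3214;  α = 0.6786.

0.679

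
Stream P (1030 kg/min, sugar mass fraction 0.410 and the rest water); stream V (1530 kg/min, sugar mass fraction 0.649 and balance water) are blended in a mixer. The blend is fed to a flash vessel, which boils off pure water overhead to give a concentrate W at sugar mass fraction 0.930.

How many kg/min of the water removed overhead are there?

1038 kg/min

sugar entering = 1030×0.410 + 1530×0.649 = 1415.3 kg/min.
All sugar reports to W, so W = 1415.3/0.930 = 1521.8 kg/min.
Total feed = 2560 kg/min; overhead = 2560 − 1521.8 = 1038.2 kg/min.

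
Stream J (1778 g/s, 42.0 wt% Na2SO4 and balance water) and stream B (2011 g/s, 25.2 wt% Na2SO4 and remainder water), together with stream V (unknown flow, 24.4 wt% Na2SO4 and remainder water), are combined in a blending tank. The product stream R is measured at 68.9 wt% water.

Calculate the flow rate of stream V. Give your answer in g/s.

1122 g/s

Let V be the unknown flow. Total out = 3789 + V.
water balance: 2535.5 + 0.756·V = 0.689·(3789 + V)
(0.756 − 0.689)·V = 0.689×3789 − 2535.5 = 75.153
V = 75.153 / 0.067 = 1121.7 g/s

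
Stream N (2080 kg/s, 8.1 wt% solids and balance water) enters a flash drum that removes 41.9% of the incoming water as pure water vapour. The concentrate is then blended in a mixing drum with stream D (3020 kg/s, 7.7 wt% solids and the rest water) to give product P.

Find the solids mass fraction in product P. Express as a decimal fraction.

0.093

Vapour removed = 0.419×0.919×2080 = 800.93 kg/s; concentrate = 1279.1 kg/s.
solids reaching the mixer = 168.48 (from concentrate) + 3020×0.077 = 401.02 kg/s.
Product flow = 1279.1 + 3020 = 4299.1 kg/s; solids fraction = 0.093.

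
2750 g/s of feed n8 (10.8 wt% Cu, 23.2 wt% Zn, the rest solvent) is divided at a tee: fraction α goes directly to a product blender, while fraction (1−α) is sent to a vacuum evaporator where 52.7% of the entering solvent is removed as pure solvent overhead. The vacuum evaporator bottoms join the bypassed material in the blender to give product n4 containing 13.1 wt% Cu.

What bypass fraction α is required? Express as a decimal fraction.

0.495

All 2750×0.108 = 297 g/s of Cu reaches n4, so n4 = 297/0.131 = 2267.2 g/s and vapour = 482.82 g/s.
The evaporator receives (1−α)·2750 of feed at 0.660 solvent and removes 0.527 of that solvent:
0.527×0.660×(1−α)×2750 = 482.82
(1−α) = 482.82/956.5 = 0.5048;  α = 0.4952.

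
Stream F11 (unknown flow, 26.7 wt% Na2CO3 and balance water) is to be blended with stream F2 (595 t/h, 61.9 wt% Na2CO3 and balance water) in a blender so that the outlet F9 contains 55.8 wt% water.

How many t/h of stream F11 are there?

Let F11 be the unknown flow. Total out = 595 + F11.
water balance: 226.69 + 0.733·F11 = 0.558·(595 + F11)
(0.733 − 0.558)·F11 = 0.558×595 − 226.69 = 105.32
F11 = 105.32 / 0.175 = 601.8 t/h

601.8 t/h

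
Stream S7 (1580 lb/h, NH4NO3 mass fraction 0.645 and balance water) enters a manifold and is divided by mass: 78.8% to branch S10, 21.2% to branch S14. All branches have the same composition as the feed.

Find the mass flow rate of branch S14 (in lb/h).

335 lb/h

Branch S14 flow = 0.212×1580 = 334.96 lb/h.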